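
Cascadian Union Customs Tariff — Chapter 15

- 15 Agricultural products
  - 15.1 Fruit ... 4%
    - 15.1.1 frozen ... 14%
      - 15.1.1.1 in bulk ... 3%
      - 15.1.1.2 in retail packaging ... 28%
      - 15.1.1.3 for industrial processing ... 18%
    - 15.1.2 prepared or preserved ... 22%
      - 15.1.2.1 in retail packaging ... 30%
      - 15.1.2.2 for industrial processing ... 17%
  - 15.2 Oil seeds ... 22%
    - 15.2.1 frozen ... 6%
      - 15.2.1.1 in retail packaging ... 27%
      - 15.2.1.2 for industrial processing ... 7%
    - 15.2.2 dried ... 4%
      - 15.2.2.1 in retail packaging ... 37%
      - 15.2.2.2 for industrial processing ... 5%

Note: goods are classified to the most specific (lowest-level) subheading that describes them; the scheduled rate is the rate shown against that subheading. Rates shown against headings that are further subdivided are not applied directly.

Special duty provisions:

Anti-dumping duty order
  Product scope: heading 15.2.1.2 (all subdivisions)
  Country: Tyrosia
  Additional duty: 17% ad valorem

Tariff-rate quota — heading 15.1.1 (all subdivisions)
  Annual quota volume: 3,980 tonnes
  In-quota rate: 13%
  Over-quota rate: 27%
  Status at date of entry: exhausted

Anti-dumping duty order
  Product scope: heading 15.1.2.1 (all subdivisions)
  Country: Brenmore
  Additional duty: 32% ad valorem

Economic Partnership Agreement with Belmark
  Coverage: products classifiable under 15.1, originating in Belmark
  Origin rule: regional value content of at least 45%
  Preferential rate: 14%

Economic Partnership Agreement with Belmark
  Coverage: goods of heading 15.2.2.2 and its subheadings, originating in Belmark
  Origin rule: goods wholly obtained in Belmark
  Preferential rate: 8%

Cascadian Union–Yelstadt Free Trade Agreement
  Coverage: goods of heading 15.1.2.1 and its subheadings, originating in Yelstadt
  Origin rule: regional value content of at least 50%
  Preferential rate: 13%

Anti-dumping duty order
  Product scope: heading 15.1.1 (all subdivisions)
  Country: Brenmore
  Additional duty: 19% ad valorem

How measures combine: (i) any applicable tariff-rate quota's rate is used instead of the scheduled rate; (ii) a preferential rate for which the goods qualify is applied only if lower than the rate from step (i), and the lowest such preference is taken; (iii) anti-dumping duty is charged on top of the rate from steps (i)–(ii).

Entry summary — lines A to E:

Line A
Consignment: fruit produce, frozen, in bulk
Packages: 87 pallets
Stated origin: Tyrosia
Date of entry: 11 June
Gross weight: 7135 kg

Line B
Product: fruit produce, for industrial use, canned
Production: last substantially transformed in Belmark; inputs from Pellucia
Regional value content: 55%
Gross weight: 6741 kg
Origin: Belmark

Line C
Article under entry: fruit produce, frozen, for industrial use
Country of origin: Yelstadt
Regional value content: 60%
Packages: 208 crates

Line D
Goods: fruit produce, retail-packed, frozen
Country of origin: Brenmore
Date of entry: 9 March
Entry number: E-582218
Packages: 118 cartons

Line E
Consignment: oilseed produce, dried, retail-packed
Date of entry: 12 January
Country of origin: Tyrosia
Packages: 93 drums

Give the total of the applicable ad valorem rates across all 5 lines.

151%

Line A: fruit → 15.1; frozen → 15.1.1; in bulk → 15.1.1.1. Scheduled 3%. quota on 15.1.1 exhausted → over-quota 27%. → 27%.
Line B: fruit → 15.1; canned → 15.1.2; for industrial use → 15.1.2.2. Scheduled 17%. Belmark agreement on 15.1: RVC ≥ 45% → 14% available; Belmark agreement on 15.2.2.2: 15.1.2.2 not covered; preferential 14%. → 14%.
Line C: fruit → 15.1; frozen → 15.1.1; for industrial use → 15.1.1.3. Scheduled 18%. quota on 15.1.1 exhausted → over-quota 27%; Yelstadt agreement on 15.1.2.1: 15.1.1.3 not covered. → 27%.
Line D: fruit → 15.1; frozen → 15.1.1; retail-packed → 15.1.1.2. Scheduled 28%. quota on 15.1.1 exhausted → over-quota 27%; anti-dumping (Brenmore, 15.1.1): +19%; total 27% + 19% = 46%. → 46%.
Line E: oilseed → 15.2; dried → 15.2.2; retail-packed → 15.2.2.1. Scheduled 37%. No special measure applies. → 37%.
Sum: 27% + 14% + 27% + 46% + 37% = 151%.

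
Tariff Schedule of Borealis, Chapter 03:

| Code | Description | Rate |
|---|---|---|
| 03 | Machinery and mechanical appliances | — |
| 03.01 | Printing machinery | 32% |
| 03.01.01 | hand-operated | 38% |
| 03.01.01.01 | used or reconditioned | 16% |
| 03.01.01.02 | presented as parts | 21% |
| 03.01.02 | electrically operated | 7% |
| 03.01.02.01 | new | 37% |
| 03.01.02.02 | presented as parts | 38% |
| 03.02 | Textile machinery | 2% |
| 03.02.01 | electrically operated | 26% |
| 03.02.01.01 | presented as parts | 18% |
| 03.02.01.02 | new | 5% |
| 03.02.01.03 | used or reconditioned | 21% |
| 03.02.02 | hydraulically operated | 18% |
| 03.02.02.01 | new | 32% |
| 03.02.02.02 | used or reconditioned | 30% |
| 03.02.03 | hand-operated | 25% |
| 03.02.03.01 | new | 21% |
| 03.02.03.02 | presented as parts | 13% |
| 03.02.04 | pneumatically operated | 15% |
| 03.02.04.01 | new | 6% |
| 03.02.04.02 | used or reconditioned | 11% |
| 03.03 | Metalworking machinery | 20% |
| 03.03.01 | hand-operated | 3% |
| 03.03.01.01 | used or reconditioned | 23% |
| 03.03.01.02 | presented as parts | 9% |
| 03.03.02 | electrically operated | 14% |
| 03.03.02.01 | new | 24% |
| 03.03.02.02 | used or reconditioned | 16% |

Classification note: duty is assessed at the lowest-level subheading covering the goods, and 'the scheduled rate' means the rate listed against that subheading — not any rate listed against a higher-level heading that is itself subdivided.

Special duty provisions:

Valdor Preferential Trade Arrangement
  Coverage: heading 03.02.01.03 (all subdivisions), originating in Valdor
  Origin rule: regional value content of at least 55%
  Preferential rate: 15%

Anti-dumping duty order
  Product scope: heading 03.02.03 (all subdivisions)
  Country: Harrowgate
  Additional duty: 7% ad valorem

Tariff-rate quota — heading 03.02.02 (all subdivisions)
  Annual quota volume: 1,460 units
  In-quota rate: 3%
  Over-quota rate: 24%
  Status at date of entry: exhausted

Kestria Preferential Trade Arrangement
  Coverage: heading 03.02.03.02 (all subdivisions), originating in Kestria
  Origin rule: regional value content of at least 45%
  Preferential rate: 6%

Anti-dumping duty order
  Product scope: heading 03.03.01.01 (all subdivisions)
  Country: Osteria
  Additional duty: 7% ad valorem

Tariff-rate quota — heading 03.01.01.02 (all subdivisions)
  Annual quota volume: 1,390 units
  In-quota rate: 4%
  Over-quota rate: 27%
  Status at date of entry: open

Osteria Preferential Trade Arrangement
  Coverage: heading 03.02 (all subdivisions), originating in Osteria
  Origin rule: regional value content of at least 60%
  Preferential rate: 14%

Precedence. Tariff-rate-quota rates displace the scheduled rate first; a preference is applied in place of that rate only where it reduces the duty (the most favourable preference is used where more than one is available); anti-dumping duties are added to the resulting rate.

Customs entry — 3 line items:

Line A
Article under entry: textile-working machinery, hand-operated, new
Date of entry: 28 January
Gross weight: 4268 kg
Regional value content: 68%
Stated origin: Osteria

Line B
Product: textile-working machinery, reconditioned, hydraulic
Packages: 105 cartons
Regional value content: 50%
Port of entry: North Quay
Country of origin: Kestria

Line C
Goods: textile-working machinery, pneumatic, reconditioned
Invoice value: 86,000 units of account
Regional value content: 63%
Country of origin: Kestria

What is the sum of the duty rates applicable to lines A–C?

49%

Line A: textile-working → 03.02; hand-operated → 03.02.03; new → 03.02.03.01. Scheduled 21%. Osteria agreement on 03.02: RVC ≥ 60% → 14% available; preferential 14%. → 14%.
Line B: textile-working → 03.02; hydraulic → 03.02.02; reconditioned → 03.02.02.02. Scheduled 30%. quota on 03.02.02 exhausted → over-quota 24%; Kestria agreement on 03.02.03.02: 03.02.02.02 not covered. → 24%.
Line C: textile-working → 03.02; pneumatic → 03.02.04; reconditioned → 03.02.04.02. Scheduled 11%. Kestria agreement on 03.02.03.02: 03.02.04.02 not covered. → 11%.
Sum: 14% + 24% + 11% = 49%.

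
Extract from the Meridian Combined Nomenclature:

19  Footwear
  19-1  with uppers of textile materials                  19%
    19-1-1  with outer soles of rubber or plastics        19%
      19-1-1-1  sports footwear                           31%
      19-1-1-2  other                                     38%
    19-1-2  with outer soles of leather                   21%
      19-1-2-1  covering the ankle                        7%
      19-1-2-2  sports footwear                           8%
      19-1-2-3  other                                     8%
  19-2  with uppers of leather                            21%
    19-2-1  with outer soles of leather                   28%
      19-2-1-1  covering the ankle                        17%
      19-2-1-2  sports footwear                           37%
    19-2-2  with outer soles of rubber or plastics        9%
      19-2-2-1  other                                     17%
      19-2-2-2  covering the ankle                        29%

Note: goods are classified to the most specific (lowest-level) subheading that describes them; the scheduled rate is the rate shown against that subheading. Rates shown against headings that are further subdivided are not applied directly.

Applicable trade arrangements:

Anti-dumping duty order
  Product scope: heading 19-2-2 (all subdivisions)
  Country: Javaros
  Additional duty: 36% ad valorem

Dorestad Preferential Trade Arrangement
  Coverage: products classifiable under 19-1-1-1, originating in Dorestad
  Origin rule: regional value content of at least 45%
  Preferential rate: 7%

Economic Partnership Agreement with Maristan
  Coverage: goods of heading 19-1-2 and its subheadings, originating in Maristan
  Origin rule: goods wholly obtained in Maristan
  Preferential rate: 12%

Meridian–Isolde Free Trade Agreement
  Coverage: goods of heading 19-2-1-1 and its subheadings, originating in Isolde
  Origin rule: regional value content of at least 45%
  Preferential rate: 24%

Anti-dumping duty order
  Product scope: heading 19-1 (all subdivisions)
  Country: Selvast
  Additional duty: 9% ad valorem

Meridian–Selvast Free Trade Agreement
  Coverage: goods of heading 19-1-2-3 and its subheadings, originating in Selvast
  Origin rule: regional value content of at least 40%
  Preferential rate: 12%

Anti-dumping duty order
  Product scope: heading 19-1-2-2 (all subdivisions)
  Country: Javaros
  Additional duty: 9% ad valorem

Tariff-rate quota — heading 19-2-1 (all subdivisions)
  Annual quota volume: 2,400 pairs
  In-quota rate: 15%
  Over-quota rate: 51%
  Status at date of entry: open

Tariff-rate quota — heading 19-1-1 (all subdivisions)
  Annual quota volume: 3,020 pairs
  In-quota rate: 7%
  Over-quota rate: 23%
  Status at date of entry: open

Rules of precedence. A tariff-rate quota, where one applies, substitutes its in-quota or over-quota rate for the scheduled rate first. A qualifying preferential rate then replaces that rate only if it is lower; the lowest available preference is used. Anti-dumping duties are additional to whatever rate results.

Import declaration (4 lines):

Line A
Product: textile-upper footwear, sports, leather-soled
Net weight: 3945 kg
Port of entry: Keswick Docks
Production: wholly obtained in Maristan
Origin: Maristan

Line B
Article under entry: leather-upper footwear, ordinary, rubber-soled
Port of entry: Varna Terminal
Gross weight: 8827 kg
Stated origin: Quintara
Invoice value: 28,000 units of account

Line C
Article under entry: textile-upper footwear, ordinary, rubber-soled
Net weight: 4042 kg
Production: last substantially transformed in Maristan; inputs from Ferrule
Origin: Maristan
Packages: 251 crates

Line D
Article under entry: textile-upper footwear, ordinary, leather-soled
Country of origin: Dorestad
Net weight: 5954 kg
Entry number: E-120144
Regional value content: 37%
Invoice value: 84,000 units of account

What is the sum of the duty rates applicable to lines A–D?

Line A: textile-upper → 19-1; leather-soled → 19-1-2; sports → 19-1-2-2. Scheduled 8%. Maristan agreement on 19-1-2: wholly obtained → 12% available; preference 12% not lower than 8% → no reduction. → 8%.
Line B: leather-upper → 19-2; rubber-soled → 19-2-2; ordinary → 19-2-2-1. Scheduled 17%. No special measure applies. → 17%.
Line C: textile-upper → 19-1; rubber-soled → 19-1-1; ordinary → 19-1-1-2. Scheduled 38%. quota on 19-1-1 open → in-quota 7%; Maristan agreement on 19-1-2: 19-1-1-2 not covered. → 7%.
Line D: textile-upper → 19-1; leather-soled → 19-1-2; ordinary → 19-1-2-3. Scheduled 8%. Dorestad agreement on 19-1-1-1: 19-1-2-3 not covered. → 8%.
Sum: 8% + 17% + 7% + 8% = 40%.

40%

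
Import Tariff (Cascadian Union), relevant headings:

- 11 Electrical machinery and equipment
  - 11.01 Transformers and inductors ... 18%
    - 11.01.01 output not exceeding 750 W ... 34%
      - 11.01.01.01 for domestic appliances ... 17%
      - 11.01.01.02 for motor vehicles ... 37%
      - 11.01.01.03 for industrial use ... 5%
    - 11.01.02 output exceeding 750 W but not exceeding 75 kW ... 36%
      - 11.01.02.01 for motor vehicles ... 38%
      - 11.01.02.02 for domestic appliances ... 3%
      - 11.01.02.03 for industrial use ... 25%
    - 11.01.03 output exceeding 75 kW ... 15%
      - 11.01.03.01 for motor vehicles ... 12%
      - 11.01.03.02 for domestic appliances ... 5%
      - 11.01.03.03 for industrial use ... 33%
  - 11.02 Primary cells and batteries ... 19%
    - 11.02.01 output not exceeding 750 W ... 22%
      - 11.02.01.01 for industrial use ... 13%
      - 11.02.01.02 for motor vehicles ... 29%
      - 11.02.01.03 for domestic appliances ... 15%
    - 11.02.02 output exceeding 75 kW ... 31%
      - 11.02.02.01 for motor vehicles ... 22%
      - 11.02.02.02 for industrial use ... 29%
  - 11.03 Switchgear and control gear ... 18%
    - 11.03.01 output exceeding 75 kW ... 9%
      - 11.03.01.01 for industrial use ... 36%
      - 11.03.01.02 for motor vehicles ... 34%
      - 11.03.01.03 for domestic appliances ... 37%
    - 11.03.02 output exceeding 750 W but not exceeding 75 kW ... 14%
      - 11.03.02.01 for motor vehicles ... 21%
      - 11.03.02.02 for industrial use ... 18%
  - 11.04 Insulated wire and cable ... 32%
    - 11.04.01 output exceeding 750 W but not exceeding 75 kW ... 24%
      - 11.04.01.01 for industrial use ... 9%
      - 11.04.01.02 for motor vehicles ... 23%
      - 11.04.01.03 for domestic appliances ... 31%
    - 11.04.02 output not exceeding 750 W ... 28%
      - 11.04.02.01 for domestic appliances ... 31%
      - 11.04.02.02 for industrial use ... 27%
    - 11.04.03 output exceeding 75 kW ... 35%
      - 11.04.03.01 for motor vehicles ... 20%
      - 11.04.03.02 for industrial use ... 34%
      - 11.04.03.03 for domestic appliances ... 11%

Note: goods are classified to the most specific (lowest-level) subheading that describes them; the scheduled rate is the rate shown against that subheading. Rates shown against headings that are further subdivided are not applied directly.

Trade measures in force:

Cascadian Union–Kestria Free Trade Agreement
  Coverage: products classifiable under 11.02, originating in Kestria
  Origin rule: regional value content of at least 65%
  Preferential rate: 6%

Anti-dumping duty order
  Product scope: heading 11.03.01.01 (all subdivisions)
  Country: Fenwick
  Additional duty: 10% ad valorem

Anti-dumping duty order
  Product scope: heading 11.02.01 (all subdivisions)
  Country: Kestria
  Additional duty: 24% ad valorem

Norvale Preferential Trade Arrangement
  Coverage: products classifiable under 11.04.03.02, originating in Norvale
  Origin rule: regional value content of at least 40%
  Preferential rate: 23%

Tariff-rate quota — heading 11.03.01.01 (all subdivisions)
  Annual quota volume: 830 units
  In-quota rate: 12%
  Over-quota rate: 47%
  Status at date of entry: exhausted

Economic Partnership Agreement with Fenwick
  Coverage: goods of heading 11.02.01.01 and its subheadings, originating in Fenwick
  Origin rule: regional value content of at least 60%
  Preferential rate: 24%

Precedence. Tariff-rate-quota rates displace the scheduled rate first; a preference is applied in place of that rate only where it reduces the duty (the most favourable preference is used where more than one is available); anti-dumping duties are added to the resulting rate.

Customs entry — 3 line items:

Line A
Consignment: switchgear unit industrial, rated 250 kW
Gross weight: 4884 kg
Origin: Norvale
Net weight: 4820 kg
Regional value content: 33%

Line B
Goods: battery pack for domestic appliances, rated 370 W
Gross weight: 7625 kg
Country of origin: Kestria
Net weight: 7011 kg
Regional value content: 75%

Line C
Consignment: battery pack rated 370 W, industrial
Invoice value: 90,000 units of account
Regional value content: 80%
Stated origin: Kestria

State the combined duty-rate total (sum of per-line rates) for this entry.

Line A: switchgear unit → 11.03; rated 250 kW → 11.03.01; industrial → 11.03.01.01. Scheduled 36%. quota on 11.03.01.01 exhausted → over-quota 47%; Norvale agreement on 11.04.03.02: 11.03.01.01 not covered. → 47%.
Line B: battery pack → 11.02; rated 370 W → 11.02.01; for domestic appliances → 11.02.01.03. Scheduled 15%. Kestria agreement on 11.02: RVC ≥ 65% → 6% available; preferential 6%; anti-dumping (Kestria, 11.02.01): +24%; total 6% + 24% = 30%. → 30%.
Line C: battery pack → 11.02; rated 370 W → 11.02.01; industrial → 11.02.01.01. Scheduled 13%. Kestria agreement on 11.02: RVC ≥ 65% → 6% available; preferential 6%; anti-dumping (Kestria, 11.02.01): +24%; total 6% + 24% = 30%. → 30%.
Sum: 47% + 30% + 30% = 107%.

107%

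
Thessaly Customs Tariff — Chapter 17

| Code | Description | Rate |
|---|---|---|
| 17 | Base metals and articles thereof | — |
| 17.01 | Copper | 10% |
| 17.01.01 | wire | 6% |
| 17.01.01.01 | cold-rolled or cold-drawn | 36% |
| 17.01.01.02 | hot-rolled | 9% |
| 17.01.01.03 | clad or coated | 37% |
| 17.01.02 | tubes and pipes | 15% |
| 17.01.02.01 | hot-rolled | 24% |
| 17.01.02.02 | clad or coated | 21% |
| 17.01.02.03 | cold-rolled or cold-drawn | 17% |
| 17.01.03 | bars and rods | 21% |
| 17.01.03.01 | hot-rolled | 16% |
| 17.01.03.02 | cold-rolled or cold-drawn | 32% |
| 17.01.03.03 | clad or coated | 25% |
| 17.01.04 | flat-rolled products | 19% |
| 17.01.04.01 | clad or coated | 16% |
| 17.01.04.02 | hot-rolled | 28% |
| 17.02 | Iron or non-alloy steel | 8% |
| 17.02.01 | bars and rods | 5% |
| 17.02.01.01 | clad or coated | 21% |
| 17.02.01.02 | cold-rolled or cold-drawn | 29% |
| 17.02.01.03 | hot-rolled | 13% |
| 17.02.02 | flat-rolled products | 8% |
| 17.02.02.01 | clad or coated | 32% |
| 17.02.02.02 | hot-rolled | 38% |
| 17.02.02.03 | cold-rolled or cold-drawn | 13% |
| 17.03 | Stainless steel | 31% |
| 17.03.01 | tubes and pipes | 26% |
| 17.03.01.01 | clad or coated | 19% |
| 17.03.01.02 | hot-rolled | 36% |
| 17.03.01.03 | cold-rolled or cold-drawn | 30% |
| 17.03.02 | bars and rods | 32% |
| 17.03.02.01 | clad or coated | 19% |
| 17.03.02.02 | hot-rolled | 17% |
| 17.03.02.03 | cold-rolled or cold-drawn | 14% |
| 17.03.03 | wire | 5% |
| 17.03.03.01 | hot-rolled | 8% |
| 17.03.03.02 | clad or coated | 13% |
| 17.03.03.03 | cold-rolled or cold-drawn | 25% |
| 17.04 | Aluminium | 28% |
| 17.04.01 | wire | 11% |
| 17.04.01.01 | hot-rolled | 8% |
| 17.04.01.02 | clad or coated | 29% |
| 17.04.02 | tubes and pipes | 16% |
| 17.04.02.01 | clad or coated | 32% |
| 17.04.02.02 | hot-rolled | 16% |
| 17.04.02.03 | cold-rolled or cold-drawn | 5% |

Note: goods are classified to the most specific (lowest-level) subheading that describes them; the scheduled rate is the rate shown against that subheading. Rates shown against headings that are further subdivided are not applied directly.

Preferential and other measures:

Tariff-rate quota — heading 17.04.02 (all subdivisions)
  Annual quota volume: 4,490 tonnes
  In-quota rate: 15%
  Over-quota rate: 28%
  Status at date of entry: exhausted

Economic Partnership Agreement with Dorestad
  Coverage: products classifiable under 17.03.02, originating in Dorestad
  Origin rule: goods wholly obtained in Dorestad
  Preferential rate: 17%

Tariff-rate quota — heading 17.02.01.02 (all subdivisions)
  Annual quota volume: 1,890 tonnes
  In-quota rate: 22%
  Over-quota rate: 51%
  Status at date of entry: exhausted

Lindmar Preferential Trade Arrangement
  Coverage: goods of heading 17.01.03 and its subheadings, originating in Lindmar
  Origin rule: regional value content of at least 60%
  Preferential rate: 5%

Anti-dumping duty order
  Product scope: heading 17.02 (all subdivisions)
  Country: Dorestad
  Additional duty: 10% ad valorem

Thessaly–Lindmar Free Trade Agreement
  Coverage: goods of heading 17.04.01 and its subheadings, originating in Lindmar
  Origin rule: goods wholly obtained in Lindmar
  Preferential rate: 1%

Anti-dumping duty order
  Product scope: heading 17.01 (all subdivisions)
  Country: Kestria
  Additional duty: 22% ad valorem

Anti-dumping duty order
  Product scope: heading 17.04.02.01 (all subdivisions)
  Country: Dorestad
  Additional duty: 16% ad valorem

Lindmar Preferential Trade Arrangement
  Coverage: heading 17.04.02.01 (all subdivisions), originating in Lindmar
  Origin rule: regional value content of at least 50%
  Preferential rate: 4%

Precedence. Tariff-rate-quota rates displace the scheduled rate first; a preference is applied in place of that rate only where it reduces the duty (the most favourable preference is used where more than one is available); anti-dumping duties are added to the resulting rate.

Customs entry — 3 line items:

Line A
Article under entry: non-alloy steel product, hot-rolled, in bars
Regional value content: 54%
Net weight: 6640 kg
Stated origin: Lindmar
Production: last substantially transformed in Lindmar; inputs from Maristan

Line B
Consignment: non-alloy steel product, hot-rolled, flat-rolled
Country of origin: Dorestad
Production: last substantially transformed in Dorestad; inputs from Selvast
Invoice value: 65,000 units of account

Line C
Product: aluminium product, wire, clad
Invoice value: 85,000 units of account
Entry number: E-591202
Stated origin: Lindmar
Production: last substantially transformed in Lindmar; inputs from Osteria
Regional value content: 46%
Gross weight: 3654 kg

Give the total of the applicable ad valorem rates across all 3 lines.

90%

Line A: non-alloy steel → 17.02; in bars → 17.02.01; hot-rolled → 17.02.01.03. Scheduled 13%. Lindmar agreement on 17.01.03: 17.02.01.03 not covered; Lindmar agreement on 17.04.01: 17.02.01.03 not covered; Lindmar agreement on 17.04.02.01: 17.02.01.03 not covered. → 13%.
Line B: non-alloy steel → 17.02; flat-rolled → 17.02.02; hot-rolled → 17.02.02.02. Scheduled 38%. Dorestad agreement on 17.03.02: 17.02.02.02 not covered; anti-dumping (Dorestad, 17.02): +10%; total 38% + 10% = 48%. → 48%.
Line C: aluminium → 17.04; wire → 17.04.01; clad → 17.04.01.02. Scheduled 29%. Lindmar agreement on 17.01.03: 17.04.01.02 not covered; Lindmar agreement on 17.04.01: not wholly obtained; Lindmar agreement on 17.04.02.01: 17.04.01.02 not covered. → 29%.
Sum: 13% + 48% + 29% = 90%.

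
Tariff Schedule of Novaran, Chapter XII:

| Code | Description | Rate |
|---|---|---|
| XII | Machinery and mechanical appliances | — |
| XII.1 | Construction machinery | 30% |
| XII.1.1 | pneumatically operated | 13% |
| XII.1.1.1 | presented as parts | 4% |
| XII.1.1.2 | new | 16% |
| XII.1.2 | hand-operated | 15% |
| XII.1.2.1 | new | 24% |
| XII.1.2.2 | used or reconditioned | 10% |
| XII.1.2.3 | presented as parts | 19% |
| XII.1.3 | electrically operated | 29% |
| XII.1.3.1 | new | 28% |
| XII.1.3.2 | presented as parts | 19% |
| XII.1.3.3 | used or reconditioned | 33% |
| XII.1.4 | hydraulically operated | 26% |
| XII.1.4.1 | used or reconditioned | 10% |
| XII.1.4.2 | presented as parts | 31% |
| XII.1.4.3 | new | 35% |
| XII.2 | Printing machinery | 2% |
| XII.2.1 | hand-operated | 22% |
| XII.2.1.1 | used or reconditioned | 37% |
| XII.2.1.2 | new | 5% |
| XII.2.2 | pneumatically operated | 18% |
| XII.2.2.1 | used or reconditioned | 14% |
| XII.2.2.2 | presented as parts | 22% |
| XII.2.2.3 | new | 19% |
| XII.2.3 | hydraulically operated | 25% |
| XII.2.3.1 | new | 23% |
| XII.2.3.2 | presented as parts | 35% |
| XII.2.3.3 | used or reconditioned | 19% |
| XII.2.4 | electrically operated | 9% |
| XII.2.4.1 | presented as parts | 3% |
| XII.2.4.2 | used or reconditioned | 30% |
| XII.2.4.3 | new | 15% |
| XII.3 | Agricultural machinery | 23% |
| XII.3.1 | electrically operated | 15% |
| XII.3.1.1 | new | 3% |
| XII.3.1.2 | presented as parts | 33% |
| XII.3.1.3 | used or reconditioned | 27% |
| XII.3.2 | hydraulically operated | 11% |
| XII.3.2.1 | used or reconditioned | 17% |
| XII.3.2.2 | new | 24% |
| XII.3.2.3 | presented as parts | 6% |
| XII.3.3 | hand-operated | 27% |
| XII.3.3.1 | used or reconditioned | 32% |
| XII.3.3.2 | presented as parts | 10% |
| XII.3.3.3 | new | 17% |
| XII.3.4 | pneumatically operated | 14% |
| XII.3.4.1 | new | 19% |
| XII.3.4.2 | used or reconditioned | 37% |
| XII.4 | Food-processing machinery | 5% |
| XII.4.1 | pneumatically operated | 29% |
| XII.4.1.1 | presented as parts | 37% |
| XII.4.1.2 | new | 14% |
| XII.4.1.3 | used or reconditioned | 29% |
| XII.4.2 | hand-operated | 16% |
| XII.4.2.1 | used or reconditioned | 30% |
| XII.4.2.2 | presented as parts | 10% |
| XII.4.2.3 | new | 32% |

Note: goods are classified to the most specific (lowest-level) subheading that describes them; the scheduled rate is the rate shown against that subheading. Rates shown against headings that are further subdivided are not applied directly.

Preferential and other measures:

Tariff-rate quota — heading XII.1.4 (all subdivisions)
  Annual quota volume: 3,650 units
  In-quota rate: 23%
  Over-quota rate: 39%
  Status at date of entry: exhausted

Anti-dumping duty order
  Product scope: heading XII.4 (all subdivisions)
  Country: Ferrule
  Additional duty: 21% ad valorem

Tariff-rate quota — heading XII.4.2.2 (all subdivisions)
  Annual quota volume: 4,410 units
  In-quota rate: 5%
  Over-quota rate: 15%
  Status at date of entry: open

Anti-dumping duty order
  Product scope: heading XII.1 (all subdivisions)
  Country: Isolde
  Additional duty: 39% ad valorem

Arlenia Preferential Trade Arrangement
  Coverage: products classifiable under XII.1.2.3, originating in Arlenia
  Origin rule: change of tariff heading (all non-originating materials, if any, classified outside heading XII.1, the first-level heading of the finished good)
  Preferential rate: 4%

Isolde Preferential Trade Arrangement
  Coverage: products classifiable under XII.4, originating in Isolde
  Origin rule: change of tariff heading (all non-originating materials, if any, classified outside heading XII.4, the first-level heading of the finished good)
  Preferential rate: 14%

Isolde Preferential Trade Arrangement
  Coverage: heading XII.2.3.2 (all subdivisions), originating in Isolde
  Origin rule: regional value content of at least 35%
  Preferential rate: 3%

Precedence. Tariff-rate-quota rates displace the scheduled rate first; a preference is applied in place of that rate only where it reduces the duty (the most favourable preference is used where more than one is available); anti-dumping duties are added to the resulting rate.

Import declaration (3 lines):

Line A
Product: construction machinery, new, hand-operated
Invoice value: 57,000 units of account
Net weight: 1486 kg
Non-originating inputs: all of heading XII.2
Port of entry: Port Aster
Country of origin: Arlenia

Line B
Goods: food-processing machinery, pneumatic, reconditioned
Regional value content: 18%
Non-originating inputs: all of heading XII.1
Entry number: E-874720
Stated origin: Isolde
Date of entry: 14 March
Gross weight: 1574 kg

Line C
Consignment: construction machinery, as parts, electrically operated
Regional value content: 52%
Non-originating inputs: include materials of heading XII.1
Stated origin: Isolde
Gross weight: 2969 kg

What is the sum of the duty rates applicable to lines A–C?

Line A: construction → XII.1; hand-operated → XII.1.2; new → XII.1.2.1. Scheduled 24%. Arlenia agreement on XII.1.2.3: XII.1.2.1 not covered. → 24%.
Line B: food-processing → XII.4; pneumatic → XII.4.1; reconditioned → XII.4.1.3. Scheduled 29%. Isolde agreement on XII.4: CTH met → 14% available; Isolde agreement on XII.2.3.2: XII.4.1.3 not covered; preferential 14%. → 14%.
Line C: construction → XII.1; electrically operated → XII.1.3; as parts → XII.1.3.2. Scheduled 19%. Isolde agreement on XII.4: XII.1.3.2 not covered; Isolde agreement on XII.2.3.2: XII.1.3.2 not covered; anti-dumping (Isolde, XII.1): +39%; total 19% + 39% = 58%. → 58%.
Sum: 24% + 14% + 58% = 96%.

96%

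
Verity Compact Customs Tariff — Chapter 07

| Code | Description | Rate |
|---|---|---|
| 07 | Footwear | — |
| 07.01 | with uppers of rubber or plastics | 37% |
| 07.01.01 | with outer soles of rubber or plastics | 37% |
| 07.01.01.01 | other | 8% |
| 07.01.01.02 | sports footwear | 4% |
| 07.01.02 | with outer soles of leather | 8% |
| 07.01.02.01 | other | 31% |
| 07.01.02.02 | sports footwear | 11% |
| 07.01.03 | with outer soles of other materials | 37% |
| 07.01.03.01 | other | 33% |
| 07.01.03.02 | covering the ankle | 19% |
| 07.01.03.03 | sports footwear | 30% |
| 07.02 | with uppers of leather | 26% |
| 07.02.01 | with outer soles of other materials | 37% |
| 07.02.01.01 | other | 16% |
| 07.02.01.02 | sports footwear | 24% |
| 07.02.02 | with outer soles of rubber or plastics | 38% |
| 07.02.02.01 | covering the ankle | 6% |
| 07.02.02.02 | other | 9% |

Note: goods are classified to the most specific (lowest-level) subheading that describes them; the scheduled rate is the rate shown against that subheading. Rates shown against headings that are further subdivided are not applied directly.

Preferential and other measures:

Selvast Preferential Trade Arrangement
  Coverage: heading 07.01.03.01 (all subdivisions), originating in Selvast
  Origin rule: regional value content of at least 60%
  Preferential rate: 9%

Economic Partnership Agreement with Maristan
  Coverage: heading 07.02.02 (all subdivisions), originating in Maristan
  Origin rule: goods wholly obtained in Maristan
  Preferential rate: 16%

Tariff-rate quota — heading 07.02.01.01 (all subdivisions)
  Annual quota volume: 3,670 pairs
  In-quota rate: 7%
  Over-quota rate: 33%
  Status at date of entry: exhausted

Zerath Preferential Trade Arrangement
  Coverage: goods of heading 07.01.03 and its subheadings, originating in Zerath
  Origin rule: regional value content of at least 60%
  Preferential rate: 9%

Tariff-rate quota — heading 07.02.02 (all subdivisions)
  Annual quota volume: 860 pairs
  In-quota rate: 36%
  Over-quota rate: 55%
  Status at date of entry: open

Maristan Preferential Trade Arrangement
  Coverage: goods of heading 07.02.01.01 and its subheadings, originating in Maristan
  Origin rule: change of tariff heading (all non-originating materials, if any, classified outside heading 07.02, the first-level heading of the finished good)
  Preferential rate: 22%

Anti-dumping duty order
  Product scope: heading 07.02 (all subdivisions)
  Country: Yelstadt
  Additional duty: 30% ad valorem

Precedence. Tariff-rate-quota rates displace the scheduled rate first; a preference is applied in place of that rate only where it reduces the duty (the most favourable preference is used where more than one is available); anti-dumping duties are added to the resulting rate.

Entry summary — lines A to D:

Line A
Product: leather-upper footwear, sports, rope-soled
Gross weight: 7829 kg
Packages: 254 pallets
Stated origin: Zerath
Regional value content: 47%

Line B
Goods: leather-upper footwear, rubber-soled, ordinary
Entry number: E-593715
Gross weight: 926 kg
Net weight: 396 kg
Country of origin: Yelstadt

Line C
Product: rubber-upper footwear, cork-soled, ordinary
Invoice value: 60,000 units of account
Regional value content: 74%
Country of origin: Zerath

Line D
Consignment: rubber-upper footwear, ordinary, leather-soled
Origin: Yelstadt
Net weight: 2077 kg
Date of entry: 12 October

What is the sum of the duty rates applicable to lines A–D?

Line A: leather-upper → 07.02; rope-soled → 07.02.01; sports → 07.02.01.02. Scheduled 24%. Zerath agreement on 07.01.03: 07.02.01.02 not covered. → 24%.
Line B: leather-upper → 07.02; rubber-soled → 07.02.02; ordinary → 07.02.02.02. Scheduled 9%. quota on 07.02.02 open → in-quota 36%; anti-dumping (Yelstadt, 07.02): +30%; total 36% + 30% = 66%. → 66%.
Line C: rubber-upper → 07.01; cork-soled → 07.01.03; ordinary → 07.01.03.01. Scheduled 33%. Zerath agreement on 07.01.03: RVC ≥ 60% → 9% available; preferential 9%. → 9%.
Line D: rubber-upper → 07.01; leather-soled → 07.01.02; ordinary → 07.01.02.01. Scheduled 31%. No special measure applies. → 31%.
Sum: 24% + 66% + 9% + 31% = 130%.

130%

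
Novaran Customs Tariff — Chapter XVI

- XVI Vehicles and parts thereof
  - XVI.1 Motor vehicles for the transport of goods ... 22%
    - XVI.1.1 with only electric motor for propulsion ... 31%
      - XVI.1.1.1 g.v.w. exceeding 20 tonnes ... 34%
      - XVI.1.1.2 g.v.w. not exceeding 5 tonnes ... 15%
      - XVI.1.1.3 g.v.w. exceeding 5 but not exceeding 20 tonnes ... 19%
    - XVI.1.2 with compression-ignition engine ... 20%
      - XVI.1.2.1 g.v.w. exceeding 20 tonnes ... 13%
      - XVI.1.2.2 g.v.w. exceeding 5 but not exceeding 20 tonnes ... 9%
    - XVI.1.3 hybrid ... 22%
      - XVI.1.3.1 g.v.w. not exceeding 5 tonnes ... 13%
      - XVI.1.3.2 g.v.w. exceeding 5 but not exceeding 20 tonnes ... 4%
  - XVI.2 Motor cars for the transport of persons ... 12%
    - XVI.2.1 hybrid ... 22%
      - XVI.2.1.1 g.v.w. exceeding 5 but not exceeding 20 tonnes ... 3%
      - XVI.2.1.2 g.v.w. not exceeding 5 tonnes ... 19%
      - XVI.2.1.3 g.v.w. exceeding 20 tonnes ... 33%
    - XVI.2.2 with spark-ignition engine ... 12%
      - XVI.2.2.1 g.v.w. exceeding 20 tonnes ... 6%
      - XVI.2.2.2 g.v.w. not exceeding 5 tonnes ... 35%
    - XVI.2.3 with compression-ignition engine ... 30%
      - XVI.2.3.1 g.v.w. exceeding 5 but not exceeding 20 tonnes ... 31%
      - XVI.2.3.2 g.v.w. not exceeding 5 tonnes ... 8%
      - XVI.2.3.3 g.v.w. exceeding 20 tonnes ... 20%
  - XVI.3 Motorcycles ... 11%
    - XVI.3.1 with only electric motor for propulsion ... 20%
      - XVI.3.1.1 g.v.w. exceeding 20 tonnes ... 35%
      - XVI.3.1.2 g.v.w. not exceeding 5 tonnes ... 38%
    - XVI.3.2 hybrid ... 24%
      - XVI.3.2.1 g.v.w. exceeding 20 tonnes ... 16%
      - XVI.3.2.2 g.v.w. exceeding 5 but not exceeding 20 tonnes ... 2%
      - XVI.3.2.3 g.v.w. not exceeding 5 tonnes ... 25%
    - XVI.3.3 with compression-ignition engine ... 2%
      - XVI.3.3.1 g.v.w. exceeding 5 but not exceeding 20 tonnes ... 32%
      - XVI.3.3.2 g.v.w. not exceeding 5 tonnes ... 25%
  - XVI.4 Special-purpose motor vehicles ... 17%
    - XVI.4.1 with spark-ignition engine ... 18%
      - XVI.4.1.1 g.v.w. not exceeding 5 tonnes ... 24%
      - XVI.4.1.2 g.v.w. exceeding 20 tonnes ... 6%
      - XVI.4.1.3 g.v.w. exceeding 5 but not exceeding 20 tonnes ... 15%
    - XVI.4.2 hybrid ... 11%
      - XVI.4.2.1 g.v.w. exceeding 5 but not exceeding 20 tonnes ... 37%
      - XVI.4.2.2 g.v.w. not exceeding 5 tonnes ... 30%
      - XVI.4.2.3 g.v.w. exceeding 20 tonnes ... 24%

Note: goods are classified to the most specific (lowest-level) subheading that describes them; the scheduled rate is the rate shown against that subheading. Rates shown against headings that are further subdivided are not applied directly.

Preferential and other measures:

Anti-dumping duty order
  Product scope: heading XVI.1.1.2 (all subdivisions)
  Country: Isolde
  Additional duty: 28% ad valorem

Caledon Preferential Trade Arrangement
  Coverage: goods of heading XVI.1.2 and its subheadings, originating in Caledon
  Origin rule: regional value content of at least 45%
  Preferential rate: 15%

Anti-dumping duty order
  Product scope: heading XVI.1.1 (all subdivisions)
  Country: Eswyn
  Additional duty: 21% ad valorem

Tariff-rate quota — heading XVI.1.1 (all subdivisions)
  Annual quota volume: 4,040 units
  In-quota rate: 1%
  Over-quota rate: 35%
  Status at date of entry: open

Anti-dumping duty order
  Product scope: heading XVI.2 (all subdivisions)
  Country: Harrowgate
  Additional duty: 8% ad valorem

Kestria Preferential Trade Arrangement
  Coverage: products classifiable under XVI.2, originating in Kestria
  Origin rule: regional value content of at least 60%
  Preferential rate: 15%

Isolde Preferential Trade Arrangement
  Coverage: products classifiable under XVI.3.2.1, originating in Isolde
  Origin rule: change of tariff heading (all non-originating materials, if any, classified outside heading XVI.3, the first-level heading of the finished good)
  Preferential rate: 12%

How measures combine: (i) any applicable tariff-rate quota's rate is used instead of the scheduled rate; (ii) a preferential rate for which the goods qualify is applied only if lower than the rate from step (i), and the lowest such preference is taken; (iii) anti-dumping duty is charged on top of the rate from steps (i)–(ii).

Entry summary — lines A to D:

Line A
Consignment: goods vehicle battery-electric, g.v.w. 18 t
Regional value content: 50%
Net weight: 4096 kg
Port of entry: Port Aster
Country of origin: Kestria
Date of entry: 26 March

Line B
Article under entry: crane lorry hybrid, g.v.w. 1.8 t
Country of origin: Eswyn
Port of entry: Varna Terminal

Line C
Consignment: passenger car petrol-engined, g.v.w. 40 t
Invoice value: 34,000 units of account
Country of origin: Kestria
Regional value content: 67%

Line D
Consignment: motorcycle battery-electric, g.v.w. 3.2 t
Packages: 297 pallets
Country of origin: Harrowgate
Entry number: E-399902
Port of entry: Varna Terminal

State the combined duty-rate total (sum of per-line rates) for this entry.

Line A: goods vehicle → XVI.1; battery-electric → XVI.1.1; g.v.w. 18 t → XVI.1.1.3. Scheduled 19%. quota on XVI.1.1 open → in-quota 1%; Kestria agreement on XVI.2: XVI.1.1.3 not covered. → 1%.
Line B: crane lorry → XVI.4; hybrid → XVI.4.2; g.v.w. 1.8 t → XVI.4.2.2. Scheduled 30%. No special measure applies. → 30%.
Line C: passenger car → XVI.2; petrol-engined → XVI.2.2; g.v.w. 40 t → XVI.2.2.1. Scheduled 6%. Kestria agreement on XVI.2: RVC ≥ 60% → 15% available; preference 15% not lower than 6% → no reduction. → 6%.
Line D: motorcycle → XVI.3; battery-electric → XVI.3.1; g.v.w. 3.2 t → XVI.3.1.2. Scheduled 38%. No special measure applies. → 38%.
Sum: 1% + 30% + 6% + 38% = 75%.

75%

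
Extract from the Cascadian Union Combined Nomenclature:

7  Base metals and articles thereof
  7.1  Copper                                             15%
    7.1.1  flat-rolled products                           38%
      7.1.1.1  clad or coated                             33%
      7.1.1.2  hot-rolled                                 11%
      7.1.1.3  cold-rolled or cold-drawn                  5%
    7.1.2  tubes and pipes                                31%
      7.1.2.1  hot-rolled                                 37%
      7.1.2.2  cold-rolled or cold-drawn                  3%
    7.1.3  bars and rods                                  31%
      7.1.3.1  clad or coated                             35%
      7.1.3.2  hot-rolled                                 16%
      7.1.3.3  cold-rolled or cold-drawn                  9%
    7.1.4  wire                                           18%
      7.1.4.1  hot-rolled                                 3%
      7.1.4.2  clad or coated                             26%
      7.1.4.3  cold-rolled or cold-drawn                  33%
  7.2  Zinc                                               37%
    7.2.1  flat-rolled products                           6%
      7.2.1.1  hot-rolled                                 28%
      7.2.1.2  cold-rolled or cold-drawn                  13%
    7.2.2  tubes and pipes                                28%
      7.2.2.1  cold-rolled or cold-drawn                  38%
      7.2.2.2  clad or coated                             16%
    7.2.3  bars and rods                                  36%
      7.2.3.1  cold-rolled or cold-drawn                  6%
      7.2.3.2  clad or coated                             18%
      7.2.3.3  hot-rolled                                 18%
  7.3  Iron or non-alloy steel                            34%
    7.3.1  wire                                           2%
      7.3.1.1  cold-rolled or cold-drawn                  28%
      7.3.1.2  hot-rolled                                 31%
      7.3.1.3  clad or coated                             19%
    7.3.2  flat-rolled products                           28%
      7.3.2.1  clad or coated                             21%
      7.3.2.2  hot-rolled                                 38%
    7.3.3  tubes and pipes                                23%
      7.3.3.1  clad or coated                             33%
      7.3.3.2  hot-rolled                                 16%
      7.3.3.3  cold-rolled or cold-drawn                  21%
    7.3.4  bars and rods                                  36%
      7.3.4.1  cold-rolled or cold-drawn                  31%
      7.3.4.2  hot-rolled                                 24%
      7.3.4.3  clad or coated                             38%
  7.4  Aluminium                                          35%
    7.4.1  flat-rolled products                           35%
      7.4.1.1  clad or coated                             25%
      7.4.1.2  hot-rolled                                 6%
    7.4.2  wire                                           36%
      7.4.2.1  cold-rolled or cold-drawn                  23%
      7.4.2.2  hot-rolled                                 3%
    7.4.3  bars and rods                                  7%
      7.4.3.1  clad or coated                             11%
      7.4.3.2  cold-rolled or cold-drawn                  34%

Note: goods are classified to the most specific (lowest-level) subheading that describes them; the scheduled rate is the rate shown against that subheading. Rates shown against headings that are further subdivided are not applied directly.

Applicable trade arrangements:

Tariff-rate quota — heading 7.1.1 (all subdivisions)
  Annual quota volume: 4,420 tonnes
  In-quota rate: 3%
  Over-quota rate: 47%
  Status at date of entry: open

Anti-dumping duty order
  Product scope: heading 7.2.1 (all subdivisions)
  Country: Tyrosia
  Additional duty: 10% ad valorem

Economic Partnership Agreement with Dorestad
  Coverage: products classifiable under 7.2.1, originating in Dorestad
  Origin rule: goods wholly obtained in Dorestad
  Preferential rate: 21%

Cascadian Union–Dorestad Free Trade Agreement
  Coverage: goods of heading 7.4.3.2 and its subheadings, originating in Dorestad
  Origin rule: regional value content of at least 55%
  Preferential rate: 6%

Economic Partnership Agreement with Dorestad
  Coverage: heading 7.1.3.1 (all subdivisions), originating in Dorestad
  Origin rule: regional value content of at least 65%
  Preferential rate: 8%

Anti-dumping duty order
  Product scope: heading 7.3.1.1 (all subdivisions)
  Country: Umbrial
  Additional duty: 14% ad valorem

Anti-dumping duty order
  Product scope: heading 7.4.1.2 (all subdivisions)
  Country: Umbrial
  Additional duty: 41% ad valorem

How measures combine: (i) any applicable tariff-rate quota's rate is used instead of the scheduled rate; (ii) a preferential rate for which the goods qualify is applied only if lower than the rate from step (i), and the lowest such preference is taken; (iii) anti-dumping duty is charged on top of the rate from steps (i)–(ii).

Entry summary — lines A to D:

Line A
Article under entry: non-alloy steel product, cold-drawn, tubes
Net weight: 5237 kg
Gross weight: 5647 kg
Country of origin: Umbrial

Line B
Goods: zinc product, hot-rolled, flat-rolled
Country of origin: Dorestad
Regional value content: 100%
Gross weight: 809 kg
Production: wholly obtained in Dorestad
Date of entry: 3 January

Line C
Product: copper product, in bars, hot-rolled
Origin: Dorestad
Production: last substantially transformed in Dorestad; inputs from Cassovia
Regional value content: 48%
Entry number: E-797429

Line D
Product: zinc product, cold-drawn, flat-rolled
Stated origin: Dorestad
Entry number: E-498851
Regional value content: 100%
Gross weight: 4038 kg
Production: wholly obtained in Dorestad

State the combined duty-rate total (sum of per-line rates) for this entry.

71%

Line A: non-alloy steel → 7.3; tubes → 7.3.3; cold-drawn → 7.3.3.3. Scheduled 21%. No special measure applies. → 21%.
Line B: zinc → 7.2; flat-rolled → 7.2.1; hot-rolled → 7.2.1.1. Scheduled 28%. Dorestad agreement on 7.2.1: wholly obtained → 21% available; Dorestad agreement on 7.4.3.2: 7.2.1.1 not covered; Dorestad agreement on 7.1.3.1: 7.2.1.1 not covered; preferential 21%. → 21%.
Line C: copper → 7.1; in bars → 7.1.3; hot-rolled → 7.1.3.2. Scheduled 16%. Dorestad agreement on 7.2.1: 7.1.3.2 not covered; Dorestad agreement on 7.4.3.2: 7.1.3.2 not covered; Dorestad agreement on 7.1.3.1: 7.1.3.2 not covered. → 16%.
Line D: zinc → 7.2; flat-rolled → 7.2.1; cold-drawn → 7.2.1.2. Scheduled 13%. Dorestad agreement on 7.2.1: wholly obtained → 21% available; Dorestad agreement on 7.4.3.2: 7.2.1.2 not covered; Dorestad agreement on 7.1.3.1: 7.2.1.2 not covered; preference 21% not lower than 13% → no reduction. → 13%.
Sum: 21% + 21% + 16% + 13% = 71%.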